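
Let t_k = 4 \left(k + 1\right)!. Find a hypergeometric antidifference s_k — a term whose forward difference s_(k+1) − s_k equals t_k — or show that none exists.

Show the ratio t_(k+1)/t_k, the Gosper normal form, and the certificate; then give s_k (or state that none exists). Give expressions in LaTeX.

Step 1: r(k) = k + 2.
A = k + 2, B = 1, C = 1.
Key eq: (k + 2)·f(k+1) = (1)·f(k) + (1).
Degrees (1,0,0) ⇒ d ≤ -1.
Bound -1 < 0, so the key equation has no polynomial solution.

no hypergeometric antidifference exists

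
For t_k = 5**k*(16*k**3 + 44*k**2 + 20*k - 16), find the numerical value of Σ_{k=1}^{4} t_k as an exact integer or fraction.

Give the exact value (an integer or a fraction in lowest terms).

Σ = 1237520

Ratio r(k) = 5*(4*k**3 + 23*k**2 + 39*k + 16)/(4*k**3 + 11*k**2 + 5*k - 4).
So A=5 and B=1, with C=k**3 + 11*k**2/4 + 5*k/4 - 1.
Key eq: (5)·f(k+1) = (1)·f(k) + (k**3 + 11*k**2/4 + 5*k/4 - 1).
Bound: deg f ≤ 3.
Coefficient equations give f(k) = (k**3 - k**2 - 1)/4.
Then R = B(k−1)f/C = (k**3 - k**2 - 1)/(4*k**3 + 11*k**2 + 5*k - 4), so s_k = R(k)·t_k = 4*5**k*(k**3 - k**2 - 1).
s_(k+1) − s_k = 5**k*(16*k**3 + 44*k**2 + 20*k - 16) = t_k.
Sum = s_(5) − s_(1); s_(5) = 1237500, s_(1) = -20 ⇒ 1237520.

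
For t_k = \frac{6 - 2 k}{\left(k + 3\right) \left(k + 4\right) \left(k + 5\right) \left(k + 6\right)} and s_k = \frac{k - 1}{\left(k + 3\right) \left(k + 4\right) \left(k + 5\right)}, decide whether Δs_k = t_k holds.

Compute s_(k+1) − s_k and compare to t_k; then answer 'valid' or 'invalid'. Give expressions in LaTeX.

valid; difference matches t_k

s_(k+1) = k/((k + 4)*(k + 5)*(k + 6))
s_(k+1) − s_k = 2*(3 - k)/(k**4 + 18*k**3 + 119*k**2 + 342*k + 360)
(s_(k+1) − s_k) − t_k = 0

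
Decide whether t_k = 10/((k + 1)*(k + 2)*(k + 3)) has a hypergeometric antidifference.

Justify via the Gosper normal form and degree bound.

Ratio r(k) = (k + 1)/(k + 4).
Gosper form: A/B · C(k+1)/C(k) with A=k + 1, B=k + 4, C=1.
Key eq: (k + 1)·f(k+1) = (k + 3)·f(k) + (1).
Degrees (1,1,0) ⇒ d ≤ 2.
Coefficient equations give f(k) = k*(k + 3)/4.
Certificate R = B(k−1)f/C = k*(k + 3)**2/4 gives s_k = 5*k*(k + 3)/(2*(k + 1)*(k + 2)).
Δs = 10/(k**3 + 6*k**2 + 11*k + 6), as required.

Yes. s_k = 5*k*(k + 3)/(2*(k + 1)*(k + 2)).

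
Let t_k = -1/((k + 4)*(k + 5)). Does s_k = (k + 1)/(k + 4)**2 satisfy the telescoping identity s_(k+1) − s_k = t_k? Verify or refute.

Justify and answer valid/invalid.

Invalid: residual 3*(2*k + 9)/(k**4 + 18*k**3 + 121*k**2 + 360*k + 400) ≠ 0.

s_(k+1) = (k + 2)/(k + 5)**2
s_(k+1) − s_k = (-k**2 - 3*k + 7)/(k**4 + 18*k**3 + 121*k**2 + 360*k + 400)
(s_(k+1) − s_k) − t_k = 3*(2*k + 9)/(k**4 + 18*k**3 + 121*k**2 + 360*k + 400)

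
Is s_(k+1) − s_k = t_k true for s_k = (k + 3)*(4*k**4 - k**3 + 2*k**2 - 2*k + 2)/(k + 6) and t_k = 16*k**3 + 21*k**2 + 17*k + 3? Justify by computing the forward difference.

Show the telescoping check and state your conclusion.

s_(k+1) = (4*k**5 + 31*k**4 + 83*k**3 + 107*k**2 + 65*k + 20)/(k + 7)
s_(k+1) − s_k = (16*k**5 + 193*k**4 + 608*k**3 + 683*k**2 + 432*k + 78)/(k**2 + 13*k + 42)
(s_(k+1) − s_k) − t_k = 3*(-12*k**4 - 118*k**3 - 141*k**2 - 107*k - 16)/(k**2 + 13*k + 42)

Invalid: residual 3*(-12*k**4 - 118*k**3 - 141*k**2 - 107*k - 16)/(k**2 + 13*k + 42) ≠ 0.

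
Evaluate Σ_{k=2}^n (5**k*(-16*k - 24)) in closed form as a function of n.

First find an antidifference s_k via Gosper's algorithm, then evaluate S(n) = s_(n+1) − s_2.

t_(k+1)/t_k = 5*(2*k + 5)/(2*k + 3).
Normal form (A,B,C) = (5, 1, k + 3/2).
Set up (5)·f(k+1) − (1)·f(k) − (k + 3/2) = 0.
deg f ≤ 1 (via 0,0,1).
Solving with deg f ≤ 1: f(k) = (4*k + 1)/16.
Get s_k = R·t_k = 5**k*(-4*k - 1) with R(k) = B(k−1)f(k)/C(k) = (4*k + 1)/(8*(2*k + 3)).
Check: Δs_k = 5**k*(-16*k - 24). ✓
s_(n+1) = 5**(n + 1)*(-4*n - 5) and s_(2) = -225, so S(n) = -20*5**n*n - 25*5**n + 225.

S(n) = -20*5**n*n - 25*5**n + 225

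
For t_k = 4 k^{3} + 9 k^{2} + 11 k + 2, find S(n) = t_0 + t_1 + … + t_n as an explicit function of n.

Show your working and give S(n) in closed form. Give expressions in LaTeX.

r(k) = (4*k**3 + 21*k**2 + 41*k + 26)/(4*k**3 + 9*k**2 + 11*k + 2) after simplifying.
Normal form (A,B,C) = (1, 1, k**3 + 9*k**2/4 + 11*k/4 + 1/2).
Need (1)·f(k+1) − (1)·f(k) = k**3 + 9*k**2/4 + 11*k/4 + 1/2.
Degrees (0,0,3) ⇒ d ≤ 4.
A polynomial solution: f(k) = k*(k**3 + k**2 + 2*k - 2)/4.
So s_k = (B(k−1)f/C)·t_k = (k*(k**3 + k**2 + 2*k - 2)/(4*k**3 + 9*k**2 + 11*k + 2))·t_k = k*(k**3 + k**2 + 2*k - 2).
Check: Δs_k = 4*k**3 + 9*k**2 + 11*k + 2. ✓
s_(n+1) = n**4 + 5*n**3 + 11*n**2 + 9*n + 2 and s_(0) = 0, so S(n) = n**4 + 5*n**3 + 11*n**2 + 9*n + 2.

S(n) = n^{4} + 5 n^{3} + 11 n^{2} + 9 n + 2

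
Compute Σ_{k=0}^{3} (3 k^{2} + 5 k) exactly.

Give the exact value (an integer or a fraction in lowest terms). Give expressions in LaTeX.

The ratio is (3*k**2 + 11*k + 8)/(k*(3*k + 5)).
Take A(k)=1, B(k)=1, C(k)=k**2 + 5*k/3.
Set up (1)·f(k+1) − (1)·f(k) − (k**2 + 5*k/3) = 0.
deg f ≤ 3 (via 0,0,2).
A polynomial solution: f(k) = k*(k - 1)*(k + 2)/3.
R(k) = B(k−1)·f(k)/C(k) = (k - 1)*(k + 2)/(3*k + 5); s_k = R·t_k = k*(k**2 + k - 2).
Verify: k*(3*k + 5) matches t_k.
Σ_(k=0)^(3) t_k = s_(4) − s_(0) = 72 − (0) = 72.

Σ = 72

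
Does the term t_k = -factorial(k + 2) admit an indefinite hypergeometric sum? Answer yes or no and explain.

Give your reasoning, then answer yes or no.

No — negative degree bound, so no certificate f.

The ratio is k + 3.
Normal form (A,B,C) = (k + 3, 1, 1).
f must satisfy (k + 3)·f(k+1) − (1)·f(k) = 1.
deg f ≤ -1 (via 1,0,0).
d = -1 < 0 ⇒ no nonzero polynomial f; not summable.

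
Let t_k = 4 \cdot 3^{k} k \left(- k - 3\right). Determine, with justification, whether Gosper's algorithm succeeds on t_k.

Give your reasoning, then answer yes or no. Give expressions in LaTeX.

r(k) = 3*(k + 1)*(k + 4)/(k*(k + 3)) after simplifying.
Gosper form: A/B · C(k+1)/C(k) with A=3, B=1, C=k**2 + 3*k.
Solve (3)·f(k+1) − (1)·f(k) = k**2 + 3*k.
d = 2 from the (0,0,2) case.
Solving with deg f ≤ 2: f(k) = (2*k**2 - 3)/4.
Then R = B(k−1)f/C = (2*k**2 - 3)/(4*k*(k + 3)), so s_k = R(k)·t_k = 3**k*(3 - 2*k**2).
Verify: 4*3**k*k*(-k - 3) matches t_k.

Yes. s_k = 3^{k} \left(3 - 2 k^{2}\right).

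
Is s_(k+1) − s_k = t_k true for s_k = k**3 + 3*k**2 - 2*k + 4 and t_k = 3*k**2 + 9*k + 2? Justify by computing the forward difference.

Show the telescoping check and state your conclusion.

s_(k+1) = k**3 + 6*k**2 + 7*k + 6
s_(k+1) − s_k = 3*k**2 + 9*k + 2
(s_(k+1) − s_k) − t_k = 0

Valid — Δs_k = t_k.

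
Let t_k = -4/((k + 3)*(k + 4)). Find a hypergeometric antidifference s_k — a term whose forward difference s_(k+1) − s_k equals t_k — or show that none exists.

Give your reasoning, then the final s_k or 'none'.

The ratio is (k + 3)/(k + 5).
A = k + 3, B = k + 5, C = 1.
Key eq: (k + 3)·f(k+1) = (k + 4)·f(k) + (1).
deg f ≤ 1 (via 1,1,0).
A polynomial solution: f(k) = k/3.
R(k) = B(k−1)·f(k)/C(k) = k*(k + 4)/3; s_k = R·t_k = -4*k/(3*k + 9).
Verify: -4/(k**2 + 7*k + 12) matches t_k.

s_k = -4*k/(3*k + 9)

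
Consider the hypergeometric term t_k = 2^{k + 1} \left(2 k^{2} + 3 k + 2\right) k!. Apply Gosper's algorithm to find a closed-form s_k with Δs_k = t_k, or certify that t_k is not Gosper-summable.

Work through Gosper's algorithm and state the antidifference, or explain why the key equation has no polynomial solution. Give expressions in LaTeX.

Compute t_(k+1)/t_k: get 2*(2*k**3 + 9*k**2 + 14*k + 7)/(2*k**2 + 3*k + 2).
Factor: A=2*k + 2; B=1; C=k**2 + 3*k/2 + 1.
Key eq: (2*k + 2)·f(k+1) = (1)·f(k) + (k**2 + 3*k/2 + 1).
From deg A=1, deg B=0, deg C=2: d=1.
A polynomial solution: f(k) = k/2.
Then R = B(k−1)f/C = k/(2*k**2 + 3*k + 2), so s_k = R(k)·t_k = 2**(k + 1)*k*factorial(k).
s_(k+1) − s_k = 2**(k + 1)*(2*k**2 + 3*k + 2)*factorial(k) = t_k.

s_k = 2^{k + 1} k k!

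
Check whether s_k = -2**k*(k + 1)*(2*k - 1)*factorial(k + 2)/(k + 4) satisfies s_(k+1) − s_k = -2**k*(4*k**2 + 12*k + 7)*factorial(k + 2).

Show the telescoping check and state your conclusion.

Invalid: residual 3*2**k*(k + 1)*(4*k**2 + 24*k + 29)*factorial(k + 2)/((k + 4)*(k + 5)) ≠ 0.

s_(k+1) = -2**(k + 1)*(k + 2)*(2*k + 1)*factorial(k + 3)/(k + 5)
s_(k+1) − s_k = -2**k*(4*k**4 + 36*k**3 + 111*k**2 + 144*k + 53)*factorial(k + 2)/((k + 4)*(k + 5))
(s_(k+1) − s_k) − t_k = 3*2**k*(k + 1)*(4*k**2 + 24*k + 29)*factorial(k + 2)/((k + 4)*(k + 5))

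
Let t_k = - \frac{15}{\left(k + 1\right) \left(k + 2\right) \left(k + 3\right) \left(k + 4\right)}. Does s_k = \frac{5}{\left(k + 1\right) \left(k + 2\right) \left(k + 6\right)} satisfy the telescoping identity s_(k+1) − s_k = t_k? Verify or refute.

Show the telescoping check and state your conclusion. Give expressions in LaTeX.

Invalid: residual \frac{30 \left(2 k + 11\right)}{k^{6} + 23 k^{5} + 207 k^{4} + 925 k^{3} + 2144 k^{2} + 2412 k + 1008} ≠ 0.

s_(k+1) = 5/((k + 2)*(k + 3)*(k + 7))
s_(k+1) − s_k = 15*(-k - 5)/(k**5 + 19*k**4 + 131*k**3 + 401*k**2 + 540*k + 252)
(s_(k+1) − s_k) − t_k = 30*(2*k + 11)/(k**6 + 23*k**5 + 207*k**4 + 925*k**3 + 2144*k**2 + 2412*k + 1008)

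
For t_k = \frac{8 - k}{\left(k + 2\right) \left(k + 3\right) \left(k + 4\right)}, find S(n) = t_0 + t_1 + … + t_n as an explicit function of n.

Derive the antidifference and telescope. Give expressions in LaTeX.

The ratio is (k - 7)*(k + 2)/((k - 8)*(k + 5)).
So A=k + 2 and B=k + 5, with C=k - 8.
Key eq: (k + 2)·f(k+1) = (k + 4)·f(k) + (k - 8).
From deg A=1, deg B=1, deg C=1: d=2.
Solving with deg f ≤ 2: f(k) = -k*(k + 7)/2.
So s_k = (B(k−1)f/C)·t_k = (-k*(k + 4)*(k + 7)/(2*(k - 8)))·t_k = k*(k + 7)/(2*(k + 2)*(k + 3)).
Verify: (8 - k)/(k**3 + 9*k**2 + 26*k + 24) matches t_k.
s_(n+1) = (n**2 + 9*n + 8)/(2*(n**2 + 7*n + 12)) and s_(0) = 0, so S(n) = (n**2 + 9*n + 8)/(2*(n**2 + 7*n + 12)).

S(n) = \frac{n^{2} + 9 n + 8}{2 \left(n^{2} + 7 n + 12\right)}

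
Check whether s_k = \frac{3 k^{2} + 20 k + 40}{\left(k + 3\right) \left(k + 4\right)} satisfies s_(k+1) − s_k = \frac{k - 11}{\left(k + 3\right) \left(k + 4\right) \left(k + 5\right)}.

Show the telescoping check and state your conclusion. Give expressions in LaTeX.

s_(k+1) = (20*k + 3*(k + 1)**2 + 60)/((k + 4)*(k + 5))
s_(k+1) − s_k = (k - 11)/(k**3 + 12*k**2 + 47*k + 60)
(s_(k+1) − s_k) − t_k = 0

valid; difference matches t_k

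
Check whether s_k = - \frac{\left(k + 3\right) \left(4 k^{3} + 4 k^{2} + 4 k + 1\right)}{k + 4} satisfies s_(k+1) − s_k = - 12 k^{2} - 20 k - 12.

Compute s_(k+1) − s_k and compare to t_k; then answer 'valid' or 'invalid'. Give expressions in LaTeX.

Invalid: residual \frac{8 k^{3} + 64 k^{2} + 88 k + 47}{k^{2} + 9 k + 20} ≠ 0.

s_(k+1) = (-4*k**4 - 32*k**3 - 88*k**2 - 109*k - 52)/(k + 5)
s_(k+1) − s_k = (-12*k**4 - 120*k**3 - 368*k**2 - 420*k - 193)/(k**2 + 9*k + 20)
(s_(k+1) − s_k) − t_k = (8*k**3 + 64*k**2 + 88*k + 47)/(k**2 + 9*k + 20)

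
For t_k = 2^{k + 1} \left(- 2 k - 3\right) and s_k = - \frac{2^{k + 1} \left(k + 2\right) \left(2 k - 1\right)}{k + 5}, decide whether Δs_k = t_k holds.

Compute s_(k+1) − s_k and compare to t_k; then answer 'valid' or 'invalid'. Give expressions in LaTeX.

Invalid: residual \frac{2^{k + 1} \left(6 k^{2} + 33 k + 48\right)}{k^{2} + 11 k + 30} ≠ 0.

s_(k+1) = -2**(k + 2)*(k + 3)*(2*k + 1)/(k + 6)
s_(k+1) − s_k = 2**(k + 1)*(-2*k**3 - 19*k**2 - 60*k - 42)/(k**2 + 11*k + 30)
(s_(k+1) − s_k) − t_k = 2**(k + 1)*(6*k**2 + 33*k + 48)/(k**2 + 11*k + 30)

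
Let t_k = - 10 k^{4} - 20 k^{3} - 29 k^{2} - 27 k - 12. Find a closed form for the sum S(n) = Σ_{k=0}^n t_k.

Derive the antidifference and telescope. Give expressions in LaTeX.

S(n) = - 2 n^{5} - 10 n^{4} - 23 n^{3} - 33 n^{2} - 30 n - 12

The ratio is (10*k**4 + 60*k**3 + 149*k**2 + 185*k + 98)/(10*k**4 + 20*k**3 + 29*k**2 + 27*k + 12).
A = 1, B = 1, C = k**4 + 2*k**3 + 29*k**2/10 + 27*k/10 + 6/5.
Need (1)·f(k+1) − (1)·f(k) = k**4 + 2*k**3 + 29*k**2/10 + 27*k/10 + 6/5.
Degrees (0,0,4) ⇒ d ≤ 5.
Match coefficients ⇒ f(k) = k*(2*k**4 + 3*k**2 + 4*k + 3)/10.
R(k) = B(k−1)·f(k)/C(k) = k*(2*k**4 + 3*k**2 + 4*k + 3)/(10*k**4 + 20*k**3 + 29*k**2 + 27*k + 12); s_k = R·t_k = k*(-2*k**4 - 3*k**2 - 4*k - 3).
Δs = -10*k**4 - 20*k**3 - 29*k**2 - 27*k - 12, as required.
Σ_(k=0)^n t_k = s_(n+1) − s_(0) = (-2*n**5 - 10*n**4 - 23*n**3 - 33*n**2 - 30*n - 12) − (0), i.e. -2*n**5 - 10*n**4 - 23*n**3 - 33*n**2 - 30*n - 12.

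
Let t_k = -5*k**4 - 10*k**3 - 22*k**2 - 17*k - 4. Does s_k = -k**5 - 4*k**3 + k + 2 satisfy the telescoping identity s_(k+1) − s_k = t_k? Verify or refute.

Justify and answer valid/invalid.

s_(k+1) = k - (k + 1)**5 - 4*(k + 1)**3 + 3
s_(k+1) − s_k = k**5 + 4*k**3 - (k + 1)**5 - 4*(k + 1)**3 + 1
(s_(k+1) − s_k) − t_k = 0

Valid — Δs_k = t_k.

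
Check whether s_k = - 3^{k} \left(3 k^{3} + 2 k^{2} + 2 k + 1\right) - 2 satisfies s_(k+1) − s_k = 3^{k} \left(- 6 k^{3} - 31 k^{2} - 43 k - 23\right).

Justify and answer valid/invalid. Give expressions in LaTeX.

valid; difference matches t_k

s_(k+1) = -3*3**k*(2*k + 3*(k + 1)**3 + 2*(k + 1)**2 + 3) - 2
s_(k+1) − s_k = 3**k*(-6*k**3 - 31*k**2 - 43*k - 23)
(s_(k+1) − s_k) − t_k = 0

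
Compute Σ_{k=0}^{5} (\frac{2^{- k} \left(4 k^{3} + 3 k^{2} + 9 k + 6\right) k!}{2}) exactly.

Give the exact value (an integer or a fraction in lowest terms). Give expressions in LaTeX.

Σ = 6087/4

t_(k+1)/t_k = (4*k**4 + 19*k**3 + 42*k**2 + 49*k + 22)/(2*(4*k**3 + 3*k**2 + 9*k + 6)).
So A=k/2 + 1/2 and B=1, with C=k**3 + 3*k**2/4 + 9*k/4 + 3/2.
Key eq: (k/2 + 1/2)·f(k+1) = (1)·f(k) + (k**3 + 3*k**2/4 + 9*k/4 + 3/2).
deg f ≤ 2 (via 1,0,3).
Coefficient equations give f(k) = (k - 1)*(4*k + 3)/2.
So s_k = (B(k−1)f/C)·t_k = (2*(k - 1)*(4*k + 3)/(4*k**3 + 3*k**2 + 9*k + 6))·t_k = (k - 1)*(4*k + 3)*factorial(k)/2**k.
s_(k+1) − s_k = (4*k**3 + 3*k**2 + 9*k + 6)*factorial(k)/(2*2**k) = t_k.
Telescoping: Σ = s_(6) − s_(0) = 6075/4 − (-3) = 6087/4.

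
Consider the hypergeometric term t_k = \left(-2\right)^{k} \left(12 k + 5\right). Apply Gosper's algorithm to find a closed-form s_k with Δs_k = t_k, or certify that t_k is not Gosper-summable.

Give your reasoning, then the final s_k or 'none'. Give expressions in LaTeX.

The ratio is 2*(-12*k - 17)/(12*k + 5).
Factor: A=-2; B=1; C=k + 5/12.
f must satisfy (-2)·f(k+1) − (1)·f(k) = k + 5/12.
Bound: deg f ≤ 1.
Solving with deg f ≤ 1: f(k) = -(4*k - 1)/12.
Then R = B(k−1)f/C = -(4*k - 1)/(12*k + 5), so s_k = R(k)·t_k = (-2)**k*(1 - 4*k).
Check: Δs_k = (-2)**k*(12*k + 5). ✓

s_k = \left(-2\right)^{k} \left(1 - 4 k\right)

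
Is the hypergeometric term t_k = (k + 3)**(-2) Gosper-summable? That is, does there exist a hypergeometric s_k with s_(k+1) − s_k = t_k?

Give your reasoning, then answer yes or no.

t_(k+1)/t_k = (k + 3)**2/(k + 4)**2.
Factor: A=k**2 + 6*k + 9; B=k**2 + 8*k + 16; C=1.
f must satisfy (k**2 + 6*k + 9)·f(k+1) − (k**2 + 6*k + 9)·f(k) = 1.
Degrees (2,2,0) ⇒ d ≤ 0.
Put f(k) = c0: A·f(k+1) − B(k−1)·f(k) − C = -1; need -1 = 0 — inconsistent ⇒ no f, not summable.

No — the linear system for f has no solution.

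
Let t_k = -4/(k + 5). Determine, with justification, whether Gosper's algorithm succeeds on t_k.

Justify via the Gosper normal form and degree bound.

Ratio r(k) = (k + 5)/(k + 6).
A = k + 5, B = k + 6, C = 1.
f must satisfy (k + 5)·f(k+1) − (k + 5)·f(k) = 1.
Degrees (1,1,0) ⇒ d ≤ 0.
Put f(k) = c0: A·f(k+1) − B(k−1)·f(k) − C = -1; need -1 = 0 — inconsistent ⇒ no f, not summable.

No — key equation has no polynomial f.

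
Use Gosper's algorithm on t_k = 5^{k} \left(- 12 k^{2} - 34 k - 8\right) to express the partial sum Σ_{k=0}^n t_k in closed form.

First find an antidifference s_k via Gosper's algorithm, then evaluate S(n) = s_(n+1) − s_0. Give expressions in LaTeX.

t_(k+1)/t_k = 5*(6*k**2 + 29*k + 27)/(6*k**2 + 17*k + 4).
Take A(k)=5, B(k)=1, C(k)=k**2 + 17*k/6 + 2/3.
Solve (5)·f(k+1) − (1)·f(k) = k**2 + 17*k/6 + 2/3.
From deg A=0, deg B=0, deg C=2: d=2.
Match coefficients ⇒ f(k) = (3*k**2 + k - 3)/12.
Certificate R = B(k−1)f/C = (3*k**2 + k - 3)/(2*(6*k**2 + 17*k + 4)) gives s_k = 5**k*(-3*k**2 - k + 3).
s_(k+1) − s_k = 5**k*(-12*k**2 - 34*k - 8) = t_k.
Σ_(k=0)^n t_k = s_(n+1) − s_(0) = (5**(n + 1)*(-3*n**2 - 7*n - 1)) − (3), i.e. -15*5**n*n**2 - 35*5**n*n - 5*5**n - 3.

S(n) = - 15 \cdot 5^{n} n^{2} - 35 \cdot 5^{n} n - 5 \cdot 5^{n} - 3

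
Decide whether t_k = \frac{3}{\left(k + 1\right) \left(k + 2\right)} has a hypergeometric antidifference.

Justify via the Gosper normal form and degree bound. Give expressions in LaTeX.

Yes. s_k = \frac{3 k}{k + 1}.

r(k) = (k + 1)/(k + 3) after simplifying.
Gosper form: A/B · C(k+1)/C(k) with A=k + 1, B=k + 3, C=1.
Key eq: (k + 1)·f(k+1) = (k + 2)·f(k) + (1).
deg f ≤ 1 (via 1,1,0).
Coefficient equations give f(k) = k.
R(k) = B(k−1)·f(k)/C(k) = k*(k + 2); s_k = R·t_k = 3*k/(k + 1).
Δs = 3/(k**2 + 3*k + 2), as required.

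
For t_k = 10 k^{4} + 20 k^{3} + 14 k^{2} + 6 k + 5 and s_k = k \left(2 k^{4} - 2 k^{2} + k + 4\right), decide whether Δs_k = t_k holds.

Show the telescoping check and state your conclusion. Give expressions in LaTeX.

Valid: the claim telescopes to t_k.

s_(k+1) = (k + 1)*(k + 2*(k + 1)**4 - 2*(k + 1)**2 + 5)
s_(k+1) − s_k = 10*k**4 + 20*k**3 + 14*k**2 + 6*k + 5
(s_(k+1) − s_k) − t_k = 0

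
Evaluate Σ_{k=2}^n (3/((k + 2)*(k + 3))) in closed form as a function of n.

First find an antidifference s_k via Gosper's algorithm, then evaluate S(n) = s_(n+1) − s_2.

The ratio is (k + 2)/(k + 4).
Take A(k)=k + 2, B(k)=k + 4, C(k)=1.
Set up (k + 2)·f(k+1) − (k + 3)·f(k) − (1) = 0.
Degrees (1,1,0) ⇒ d ≤ 1.
Match coefficients ⇒ f(k) = k/2.
Get s_k = R·t_k = 3*k/(2*(k + 2)) with R(k) = B(k−1)f(k)/C(k) = k*(k + 3)/2.
Δs = 3/(k**2 + 5*k + 6), as required.
Telescope: S(n) = s_(n+1) − s_(2) = 3*(n + 1)/(2*(n + 3)) − (3/4) = 3*(n - 1)/(4*(n + 3)).

S(n) = 3*(n - 1)/(4*(n + 3))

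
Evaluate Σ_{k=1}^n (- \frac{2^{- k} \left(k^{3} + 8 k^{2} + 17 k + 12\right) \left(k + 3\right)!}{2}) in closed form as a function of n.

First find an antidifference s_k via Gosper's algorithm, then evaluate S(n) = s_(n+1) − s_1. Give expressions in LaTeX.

S(n) = 12 - \frac{2^{- n} n^{2} \left(n + 4\right)!}{2} - 3 \cdot 2^{- n} n \left(n + 4\right)! - \frac{2^{- n} \left(n + 4\right)!}{2}

Compute t_(k+1)/t_k: get (k**4 + 15*k**3 + 80*k**2 + 182*k + 152)/(2*(k**3 + 8*k**2 + 17*k + 12)).
Factor: A=k/2 + 2; B=1; C=k**3 + 8*k**2 + 17*k + 12.
Solve (k/2 + 2)·f(k+1) − (1)·f(k) = k**3 + 8*k**2 + 17*k + 12.
d = 2 from the (1,0,3) case.
Solving with deg f ≤ 2: f(k) = 2*(k**2 + 4*k - 4).
Then R = B(k−1)f/C = 2*(k**2 + 4*k - 4)/(k**3 + 8*k**2 + 17*k + 12), so s_k = R(k)·t_k = -(k**2 + 4*k - 4)*factorial(k + 3)/2**k.
Verify: -(k**3 + 8*k**2 + 17*k + 12)*factorial(k + 3)/(2*2**k) matches t_k.
Σ_(k=1)^n t_k = s_(n+1) − s_(1) = (-2**(-n - 1)*(n**2 + 6*n + 1)*factorial(n + 4)) − (-12), i.e. 12 - n**2*factorial(n + 4)/(2*2**n) - 3*n*factorial(n + 4)/2**n - factorial(n + 4)/(2*2**n).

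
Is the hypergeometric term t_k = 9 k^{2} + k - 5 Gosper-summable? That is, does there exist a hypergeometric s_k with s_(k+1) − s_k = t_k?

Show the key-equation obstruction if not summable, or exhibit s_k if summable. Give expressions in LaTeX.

The ratio is (k + 9*(k + 1)**2 - 4)/(9*k**2 + k - 5).
Factor: A=1; B=1; C=k**2 + k/9 - 5/9.
Solve (1)·f(k+1) − (1)·f(k) = k**2 + k/9 - 5/9.
deg f ≤ 3 (via 0,0,2).
Coefficient equations give f(k) = k*(k - 2)*(3*k + 2)/9.
So s_k = (B(k−1)f/C)·t_k = (k*(k - 2)*(3*k + 2)/(9*k**2 + k - 5))·t_k = k*(3*k**2 - 4*k - 4).
Verify: 9*k**2 + k - 5 matches t_k.

Yes. s_k = k \left(3 k^{2} - 4 k - 4\right).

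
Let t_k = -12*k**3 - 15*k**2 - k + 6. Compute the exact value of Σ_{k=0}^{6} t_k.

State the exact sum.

Σ = -6636

Compute t_(k+1)/t_k: get (12*k**3 + 51*k**2 + 67*k + 22)/(12*k**3 + 15*k**2 + k - 6).
A = 1, B = 1, C = k**3 + 5*k**2/4 + k/12 - 1/2.
Solve (1)·f(k+1) − (1)·f(k) = k**3 + 5*k**2/4 + k/12 - 1/2.
From deg A=0, deg B=0, deg C=3: d=4.
Coefficient equations give f(k) = k*(3*k**3 - k**2 - 4*k - 4)/12.
Then R = B(k−1)f/C = k*(3*k**3 - k**2 - 4*k - 4)/(12*k**3 + 15*k**2 + k - 6), so s_k = R(k)·t_k = k*(-3*k**3 + k**2 + 4*k + 4).
Check: Δs_k = -12*k**3 - 15*k**2 - k + 6. ✓
Evaluate s at k=7 and k=0: -6636 and 0; difference -6636.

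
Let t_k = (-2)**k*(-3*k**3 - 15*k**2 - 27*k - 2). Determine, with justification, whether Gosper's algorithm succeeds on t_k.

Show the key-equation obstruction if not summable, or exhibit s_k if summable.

Compute t_(k+1)/t_k: get 2*(-3*k**3 - 24*k**2 - 66*k - 47)/(3*k**3 + 15*k**2 + 27*k + 2).
Factor: A=-2; B=1; C=k**3 + 5*k**2 + 9*k + 2/3.
f must satisfy (-2)·f(k+1) − (1)·f(k) = k**3 + 5*k**2 + 9*k + 2/3.
deg f ≤ 3 (via 0,0,3).
Match coefficients ⇒ f(k) = -(k**3 + 3*k**2 + 3*k - 4)/3.
R(k) = B(k−1)·f(k)/C(k) = -(k**3 + 3*k**2 + 3*k - 4)/(3*k**3 + 15*k**2 + 27*k + 2); s_k = R·t_k = (-2)**k*(k**3 + 3*k**2 + 3*k - 4).
s_(k+1) − s_k = (-2)**k*(-3*k**3 - 15*k**2 - 27*k - 2) = t_k.

Yes. s_k = (-2)**k*(k**3 + 3*k**2 + 3*k - 4).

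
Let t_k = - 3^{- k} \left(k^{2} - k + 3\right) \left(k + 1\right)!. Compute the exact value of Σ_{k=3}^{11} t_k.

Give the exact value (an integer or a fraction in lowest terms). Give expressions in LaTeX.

The ratio is (k + 2)*(-k + (k + 1)**2 + 2)/(3*(k**2 - k + 3)).
Take A(k)=k/3 + 2/3, B(k)=1, C(k)=k**2 - k + 3.
Key eq: (k/3 + 2/3)·f(k+1) = (1)·f(k) + (k**2 - k + 3).
deg f ≤ 1 (via 1,0,2).
Match coefficients ⇒ f(k) = 3*(k - 1).
So s_k = (B(k−1)f/C)·t_k = (3*(k - 1)/(k**2 - k + 3))·t_k = -3**(1 - k)*(k - 1)*factorial(k + 1).
Verify: -(k**2 - k + 3)*factorial(k + 1)/3**k matches t_k.
Telescoping: Σ = s_(12) − s_(3) = -281881600/729 − (-16/3) = -281877712/729.

Σ = -281877712/729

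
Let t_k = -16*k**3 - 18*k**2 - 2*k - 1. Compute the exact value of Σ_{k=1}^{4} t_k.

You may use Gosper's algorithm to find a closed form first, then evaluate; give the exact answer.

Σ = -2164

r(k) = (16*k**3 + 66*k**2 + 86*k + 37)/(16*k**3 + 18*k**2 + 2*k + 1) after simplifying.
Gosper form: A/B · C(k+1)/C(k) with A=1, B=1, C=k**3 + 9*k**2/8 + k/8 + 1/16.
Solve (1)·f(k+1) − (1)·f(k) = k**3 + 9*k**2/8 + k/8 + 1/16.
Degrees (0,0,3) ⇒ d ≤ 4.
Solve for f: f(k) = k*(4*k**3 - 2*k**2 - 4*k + 3)/16 (degree 4 ≤ 4).
Certificate R = B(k−1)f/C = k*(4*k**3 - 2*k**2 - 4*k + 3)/(16*k**3 + 18*k**2 + 2*k + 1) gives s_k = k*(-4*k**3 + 2*k**2 + 4*k - 3).
Verify: -16*k**3 - 18*k**2 - 2*k - 1 matches t_k.
Sum = s_(5) − s_(1); s_(5) = -2165, s_(1) = -1 ⇒ -2164.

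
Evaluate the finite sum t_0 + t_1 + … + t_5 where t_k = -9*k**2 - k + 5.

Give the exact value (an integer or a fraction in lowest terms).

Σ = -480

t_(k+1)/t_k = (k + 9*(k + 1)**2 - 4)/(9*k**2 + k - 5).
Gosper form: A/B · C(k+1)/C(k) with A=1, B=1, C=k**2 + k/9 - 5/9.
Solve (1)·f(k+1) − (1)·f(k) = k**2 + k/9 - 5/9.
From deg A=0, deg B=0, deg C=2: d=3.
Match coefficients ⇒ f(k) = k*(k - 2)*(3*k + 2)/9.
R(k) = B(k−1)·f(k)/C(k) = k*(k - 2)*(3*k + 2)/(9*k**2 + k - 5); s_k = R·t_k = k*(-3*k**2 + 4*k + 4).
Check: Δs_k = -9*k**2 - k + 5. ✓
Sum = s_(6) − s_(0); s_(6) = -480, s_(0) = 0 ⇒ -480.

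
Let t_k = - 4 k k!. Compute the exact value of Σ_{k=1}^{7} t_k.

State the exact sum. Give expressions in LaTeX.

r(k) = (k + 1)**2/k after simplifying.
Gosper form: A/B · C(k+1)/C(k) with A=k + 1, B=1, C=k.
Need (k + 1)·f(k+1) − (1)·f(k) = k.
deg f ≤ 0 (via 1,0,1).
Solving with deg f ≤ 0: f(k) = 1.
Get s_k = R·t_k = -4*factorial(k) with R(k) = B(k−1)f(k)/C(k) = 1/k.
Δs = -4*k*factorial(k), as required.
Sum = s_(8) − s_(1); s_(8) = -161280, s_(1) = -4 ⇒ -161276.

Σ = -161276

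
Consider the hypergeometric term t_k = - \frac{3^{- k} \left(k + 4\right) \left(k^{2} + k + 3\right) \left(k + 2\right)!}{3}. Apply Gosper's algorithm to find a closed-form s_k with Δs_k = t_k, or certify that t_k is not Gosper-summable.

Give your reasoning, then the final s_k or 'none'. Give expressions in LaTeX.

s_k = - 3^{- k} \left(k^{2} + 3 k - 3\right) \left(k + 2\right)!

t_(k+1)/t_k = (k + 3)*(k + 5)*(k + (k + 1)**2 + 4)/(3*(k + 4)*(k**2 + k + 3)).
A = k/3 + 1, B = 1, C = k**3 + 5*k**2 + 7*k + 12.
Solve (k/3 + 1)·f(k+1) − (1)·f(k) = k**3 + 5*k**2 + 7*k + 12.
Degrees (1,0,3) ⇒ d ≤ 2.
A polynomial solution: f(k) = 3*(k**2 + 3*k - 3).
R(k) = B(k−1)·f(k)/C(k) = 3*(k**2 + 3*k - 3)/((k + 4)*(k**2 + k + 3)); s_k = R·t_k = -(k**2 + 3*k - 3)*factorial(k + 2)/3**k.
s_(k+1) − s_k = -(k + 4)*(k**2 + k + 3)*factorial(k + 2)/(3*3**k) = t_k.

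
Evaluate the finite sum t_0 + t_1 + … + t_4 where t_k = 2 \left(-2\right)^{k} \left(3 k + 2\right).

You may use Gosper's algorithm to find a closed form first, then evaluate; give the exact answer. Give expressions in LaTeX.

Σ = 320

Compute t_(k+1)/t_k: get 2*(-3*k - 5)/(3*k + 2).
Normal form (A,B,C) = (-2, 1, k + 2/3).
Key eq: (-2)·f(k+1) = (1)·f(k) + (k + 2/3).
From deg A=0, deg B=0, deg C=1: d=1.
Solve for f: f(k) = -k/3 (degree 1 ≤ 1).
Certificate R = B(k−1)f/C = -k/(3*k + 2) gives s_k = (-2)**(k + 1)*k.
s_(k+1) − s_k = 2*(-2)**k*(3*k + 2) = t_k.
Sum = s_(5) − s_(0); s_(5) = 320, s_(0) = 0 ⇒ 320.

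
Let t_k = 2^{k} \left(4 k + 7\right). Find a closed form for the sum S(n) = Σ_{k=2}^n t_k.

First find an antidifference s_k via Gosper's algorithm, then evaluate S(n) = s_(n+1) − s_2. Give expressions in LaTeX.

t_(k+1)/t_k = 2*(4*k + 11)/(4*k + 7).
So A=2 and B=1, with C=k + 7/4.
Need (2)·f(k+1) − (1)·f(k) = k + 7/4.
deg f ≤ 1 (via 0,0,1).
Solve for f: f(k) = (4*k - 1)/4 (degree 1 ≤ 1).
Then R = B(k−1)f/C = (4*k - 1)/(4*k + 7), so s_k = R(k)·t_k = 2**k*(4*k - 1).
Check: Δs_k = 2**k*(4*k + 7). ✓
Telescope: S(n) = s_(n+1) − s_(2) = 2**(n + 1)*(4*n + 3) − (28) = 8*2**n*n + 6*2**n - 28.

S(n) = 8 \cdot 2^{n} n + 6 \cdot 2^{n} - 28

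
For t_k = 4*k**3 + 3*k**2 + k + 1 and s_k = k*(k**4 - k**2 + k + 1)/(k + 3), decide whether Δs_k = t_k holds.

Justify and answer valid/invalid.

s_(k+1) = (k + 1)*(k + (k + 1)**4 - (k + 1)**2 + 2)/(k + 4)
s_(k+1) − s_k = (4*k**5 + 25*k**4 + 38*k**3 + 24*k**2 + 13*k + 6)/(k**2 + 7*k + 12)
(s_(k+1) − s_k) − t_k = 2*(-3*k**4 - 16*k**3 - 10*k**2 - 3*k - 3)/(k**2 + 7*k + 12)

Invalid: residual 2*(-3*k**4 - 16*k**3 - 10*k**2 - 3*k - 3)/(k**2 + 7*k + 12) ≠ 0.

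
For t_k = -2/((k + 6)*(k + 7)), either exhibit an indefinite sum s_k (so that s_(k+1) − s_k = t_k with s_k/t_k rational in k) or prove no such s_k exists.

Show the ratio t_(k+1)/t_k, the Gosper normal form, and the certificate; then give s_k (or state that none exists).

Compute t_(k+1)/t_k: get (k + 6)/(k + 8).
Normal form (A,B,C) = (k + 6, k + 8, 1).
Need (k + 6)·f(k+1) − (k + 7)·f(k) = 1.
d = 1 from the (1,1,0) case.
Solve for f: f(k) = k/6 (degree 1 ≤ 1).
R(k) = B(k−1)·f(k)/C(k) = k*(k + 7)/6; s_k = R·t_k = -k/(3*k + 18).
Check: Δs_k = -2/(k**2 + 13*k + 42). ✓

s_k = -k/(3*k + 18)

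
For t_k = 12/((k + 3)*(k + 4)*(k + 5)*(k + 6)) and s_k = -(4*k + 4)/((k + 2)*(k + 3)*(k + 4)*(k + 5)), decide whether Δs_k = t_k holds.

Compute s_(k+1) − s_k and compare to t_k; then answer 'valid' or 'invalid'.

Invalid: residual -16/(k**5 + 20*k**4 + 155*k**3 + 580*k**2 + 1044*k + 720) ≠ 0.

s_(k+1) = 4*(-k - 2)/((k + 3)*(k + 4)*(k + 5)*(k + 6))
s_(k+1) − s_k = 4*(3*k + 2)/(k**5 + 20*k**4 + 155*k**3 + 580*k**2 + 1044*k + 720)
(s_(k+1) − s_k) − t_k = -16/(k**5 + 20*k**4 + 155*k**3 + 580*k**2 + 1044*k + 720)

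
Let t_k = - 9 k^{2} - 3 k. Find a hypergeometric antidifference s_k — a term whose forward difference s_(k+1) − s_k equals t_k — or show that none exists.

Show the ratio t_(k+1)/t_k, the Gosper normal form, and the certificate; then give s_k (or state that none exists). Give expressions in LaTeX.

s_k = 3 k^{2} \left(1 - k\right)

t_(k+1)/t_k = (k + 3*(k + 1)**2 + 1)/(k*(3*k + 1)).
So A=1 and B=1, with C=k**2 + k/3.
Solve (1)·f(k+1) − (1)·f(k) = k**2 + k/3.
deg f ≤ 3 (via 0,0,2).
Solving with deg f ≤ 3: f(k) = k**2*(k - 1)/3.
Get s_k = R·t_k = 3*k**2*(1 - k) with R(k) = B(k−1)f(k)/C(k) = k*(k - 1)/(3*k + 1).
Verify: 3*k*(-3*k - 1) matches t_k.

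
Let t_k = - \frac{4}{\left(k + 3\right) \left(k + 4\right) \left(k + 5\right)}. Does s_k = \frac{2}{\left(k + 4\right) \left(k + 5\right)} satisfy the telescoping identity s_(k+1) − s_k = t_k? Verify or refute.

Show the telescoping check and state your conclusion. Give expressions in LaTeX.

Invalid: residual \frac{12}{k^{4} + 18 k^{3} + 119 k^{2} + 342 k + 360} ≠ 0.

s_(k+1) = 2/((k + 5)*(k + 6))
s_(k+1) − s_k = -4/(k**3 + 15*k**2 + 74*k + 120)
(s_(k+1) − s_k) − t_k = 12/(k**4 + 18*k**3 + 119*k**2 + 342*k + 360)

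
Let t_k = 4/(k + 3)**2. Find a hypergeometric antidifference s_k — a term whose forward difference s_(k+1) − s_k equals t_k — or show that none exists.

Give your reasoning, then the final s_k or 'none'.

not Gosper-summable; s_k does not exist

r(k) = (k + 3)**2/(k + 4)**2 after simplifying.
Gosper form: A/B · C(k+1)/C(k) with A=k**2 + 6*k + 9, B=k**2 + 8*k + 16, C=1.
Need (k**2 + 6*k + 9)·f(k+1) − (k**2 + 6*k + 9)·f(k) = 1.
Bound: deg f ≤ 0.
Generic f = c0 gives residual -1; -1 = 0 cannot hold, so t_k is not Gosper-summable.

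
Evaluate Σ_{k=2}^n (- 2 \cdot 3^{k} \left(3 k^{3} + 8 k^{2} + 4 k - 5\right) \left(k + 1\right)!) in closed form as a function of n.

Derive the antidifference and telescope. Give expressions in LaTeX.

r(k) = 3*(3*k**4 + 23*k**3 + 63*k**2 + 68*k + 20)/(3*k**3 + 8*k**2 + 4*k - 5) after simplifying.
Factor: A=3*k + 6; B=1; C=k**3 + 8*k**2/3 + 4*k/3 - 5/3.
Set up (3*k + 6)·f(k+1) − (1)·f(k) − (k**3 + 8*k**2/3 + 4*k/3 - 5/3) = 0.
d = 2 from the (1,0,3) case.
A polynomial solution: f(k) = (k**2 - k - 1)/3.
R(k) = B(k−1)·f(k)/C(k) = (k**2 - k - 1)/(3*k**3 + 8*k**2 + 4*k - 5); s_k = R·t_k = 2*3**k*(-k**2 + k + 1)*factorial(k + 1).
Δs = -2*3**k*(3*k**3 + 8*k**2 + 4*k - 5)*factorial(k + 1), as required.
Evaluate: s_(n+1) = -6*3**n*(n**2 + n - 1)*factorial(n + 2); subtract s_(2) = -108 ⇒ S(n) = -6*3**n*n**4*factorial(n) - 24*3**n*n**3*factorial(n) - 24*3**n*n**2*factorial(n) + 6*3**n*n*factorial(n) + 12*3**n*factorial(n) + 108.

S(n) = - 6 \cdot 3^{n} n^{4} n! - 24 \cdot 3^{n} n^{3} n! - 24 \cdot 3^{n} n^{2} n! + 6 \cdot 3^{n} n n! + 12 \cdot 3^{n} n! + 108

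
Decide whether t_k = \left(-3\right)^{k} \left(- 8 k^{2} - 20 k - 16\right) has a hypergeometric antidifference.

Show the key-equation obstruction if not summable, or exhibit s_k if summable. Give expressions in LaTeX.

Yes. s_k = \left(-3\right)^{k} \left(2 k^{2} + 2 k + 1\right).

r(k) = 3*(-2*k**2 - 9*k - 11)/(2*k**2 + 5*k + 4) after simplifying.
Factor: A=-3; B=1; C=k**2 + 5*k/2 + 2.
Key eq: (-3)·f(k+1) = (1)·f(k) + (k**2 + 5*k/2 + 2).
Degrees (0,0,2) ⇒ d ≤ 2.
Solve for f: f(k) = -(2*k**2 + 2*k + 1)/8 (degree 2 ≤ 2).
Get s_k = R·t_k = (-3)**k*(2*k**2 + 2*k + 1) with R(k) = B(k−1)f(k)/C(k) = -(2*k**2 + 2*k + 1)/(4*(2*k**2 + 5*k + 4)).
Verify: (-3)**k*(-8*k**2 - 20*k - 16) matches t_k.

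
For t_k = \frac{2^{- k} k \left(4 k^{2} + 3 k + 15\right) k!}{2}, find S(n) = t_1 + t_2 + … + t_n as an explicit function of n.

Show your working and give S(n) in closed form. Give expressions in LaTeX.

t_(k+1)/t_k = (k + 1)**2*(3*k + 4*(k + 1)**2 + 18)/(2*k*(4*k**2 + 3*k + 15)).
Normal form (A,B,C) = (k/2 + 1/2, 1, k**3 + 3*k**2/4 + 15*k/4).
Set up (k/2 + 1/2)·f(k+1) − (1)·f(k) − (k**3 + 3*k**2/4 + 15*k/4) = 0.
Degrees (1,0,3) ⇒ d ≤ 2.
Solving with deg f ≤ 2: f(k) = (4*k**2 - k + 3)/2.
Get s_k = R·t_k = (4*k**2 - k + 3)*factorial(k)/2**k with R(k) = B(k−1)f(k)/C(k) = 2*(4*k**2 - k + 3)/(k*(4*k**2 + 3*k + 15)).
Check: Δs_k = k*(4*k**2 + 3*k + 15)*factorial(k)/(2*2**k). ✓
Σ_(k=1)^n t_k = s_(n+1) − s_(1) = (2**(-n - 1)*(4*n**2 + 7*n + 6)*factorial(n + 1)) − (3), i.e. (-6*2**n + 4*n**3*factorial(n) + 11*n**2*factorial(n) + 13*n*factorial(n) + 6*factorial(n))/(2*2**n).

S(n) = \frac{2^{- n} \left(- 6 \cdot 2^{n} + 4 n^{3} n! + 11 n^{2} n! + 13 n n! + 6 n!\right)}{2}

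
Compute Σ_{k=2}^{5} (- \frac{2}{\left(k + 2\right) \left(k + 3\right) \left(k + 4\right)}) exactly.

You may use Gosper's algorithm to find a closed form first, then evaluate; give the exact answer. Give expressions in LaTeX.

Ratio r(k) = (k + 2)/(k + 5).
So A=k + 2 and B=k + 5, with C=1.
Solve (k + 2)·f(k+1) − (k + 4)·f(k) = 1.
Bound: deg f ≤ 2.
Solve for f: f(k) = k*(k + 5)/12 (degree 2 ≤ 2).
Get s_k = R·t_k = k*(-k - 5)/(6*(k + 2)*(k + 3)) with R(k) = B(k−1)f(k)/C(k) = k*(k + 4)*(k + 5)/12.
s_(k+1) − s_k = -2/(k**3 + 9*k**2 + 26*k + 24) = t_k.
Σ_(k=2)^(5) t_k = s_(6) − s_(2) = -11/72 − (-7/60) = -13/360.

Σ = -13/360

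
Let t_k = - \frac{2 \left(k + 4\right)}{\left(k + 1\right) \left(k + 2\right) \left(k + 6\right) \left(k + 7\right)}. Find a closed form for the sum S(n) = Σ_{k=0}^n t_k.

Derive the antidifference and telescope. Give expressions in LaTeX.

r(k) = (k + 1)*(k + 5)*(k + 6)/((k + 3)*(k + 4)*(k + 8)) after simplifying.
Normal form (A,B,C) = (k + 1, k + 8, k**4 + 16*k**3 + 95*k**2 + 248*k + 240).
Solve (k + 1)·f(k+1) − (k + 7)·f(k) = k**4 + 16*k**3 + 95*k**2 + 248*k + 240.
Degrees (1,1,4) ⇒ d ≤ 6.
A polynomial solution: f(k) = k*(k + 2)*(k + 3)*(k + 4)*(k + 5)*(k + 7)/12.
So s_k = (B(k−1)f/C)·t_k = (k*(k + 2)*(k + 7)**2/(12*(k + 4)))·t_k = k*(-k - 7)/(6*(k**2 + 7*k + 6)).
Check: Δs_k = 2*(-k - 4)/(k**4 + 16*k**3 + 83*k**2 + 152*k + 84). ✓
Telescope: S(n) = s_(n+1) − s_(0) = (-n**2 - 9*n - 8)/(6*(n**2 + 9*n + 14)) − (0) = (-n**2 - 9*n - 8)/(6*(n**2 + 9*n + 14)).

S(n) = \frac{- n^{2} - 9 n - 8}{6 \left(n^{2} + 9 n + 14\right)}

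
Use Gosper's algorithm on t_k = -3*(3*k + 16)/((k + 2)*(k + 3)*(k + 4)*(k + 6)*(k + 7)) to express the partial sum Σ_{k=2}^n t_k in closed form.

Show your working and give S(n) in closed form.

S(n) = 3*(-n**3 - 14*n**2 - 61*n + 76)/(160*(n**3 + 14*n**2 + 61*n + 84))

Compute t_(k+1)/t_k: get (k + 2)*(k + 6)*(3*k + 19)/((k + 5)*(k + 8)*(3*k + 16)).
Normal form (A,B,C) = (k + 2, k + 8, k**2 + 31*k/3 + 80/3).
Set up (k + 2)·f(k+1) − (k + 7)·f(k) − (k**2 + 31*k/3 + 80/3) = 0.
Degrees (1,1,2) ⇒ d ≤ 5.
Match coefficients ⇒ f(k) = k*(k + 4)*(k + 5)*(k**2 + 11*k + 36)/108.
So s_k = (B(k−1)f/C)·t_k = (k*(k + 4)*(k + 7)*(k**2 + 11*k + 36)/(36*(3*k + 16)))·t_k = k*(-k**2 - 11*k - 36)/(12*(k**3 + 11*k**2 + 36*k + 36)).
Δs = 3*(-3*k - 16)/(k**5 + 22*k**4 + 185*k**3 + 740*k**2 + 1404*k + 1008), as required.
Telescope: S(n) = s_(n+1) − s_(2) = (-n**3 - 14*n**2 - 61*n - 48)/(12*(n**3 + 14*n**2 + 61*n + 84)) − (-31/480) = 3*(-n**3 - 14*n**2 - 61*n + 76)/(160*(n**3 + 14*n**2 + 61*n + 84)).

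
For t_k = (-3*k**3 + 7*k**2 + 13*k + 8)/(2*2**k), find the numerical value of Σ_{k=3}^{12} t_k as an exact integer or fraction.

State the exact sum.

Σ = -45689/4096

Step 1: r(k) = (3*k**3 + 2*k**2 - 18*k - 25)/(2*(3*k**3 - 7*k**2 - 13*k - 8)).
Take A(k)=1/2, B(k)=1, C(k)=k**3 - 7*k**2/3 - 13*k/3 - 8/3.
Solve (1/2)·f(k+1) − (1)·f(k) = k**3 - 7*k**2/3 - 13*k/3 - 8/3.
d = 3 from the (0,0,3) case.
Solve for f: f(k) = -2*(3*k**3 + 2*k**2 - 3)/3 (degree 3 ≤ 3).
Get s_k = R·t_k = (3*k**3 + 2*k**2 - 3)/2**k with R(k) = B(k−1)f(k)/C(k) = -2*(3*k**3 + 2*k**2 - 3)/(3*k**3 - 7*k**2 - 13*k - 8).
s_(k+1) − s_k = (-3*k**3 + 7*k**2 + 13*k + 8)/(2*2**k) = t_k.
Evaluate s at k=13 and k=3: 3463/4096 and 12; difference -45689/4096.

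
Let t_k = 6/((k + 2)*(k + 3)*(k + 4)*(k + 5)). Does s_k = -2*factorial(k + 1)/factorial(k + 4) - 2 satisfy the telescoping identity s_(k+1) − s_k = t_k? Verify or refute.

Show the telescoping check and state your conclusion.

s_(k+1) = -2*factorial(k + 2)/factorial(k + 5) - 2
s_(k+1) − s_k = 6/((k + 2)*(k + 3)*(k + 4)*(k + 5))
(s_(k+1) − s_k) − t_k = 0

Valid — Δs_k = t_k.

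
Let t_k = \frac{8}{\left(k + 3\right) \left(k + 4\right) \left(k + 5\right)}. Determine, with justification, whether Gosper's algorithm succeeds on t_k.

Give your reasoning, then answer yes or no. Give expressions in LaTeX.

Step 1: r(k) = (k + 3)/(k + 6).
Factor: A=k + 3; B=k + 6; C=1.
Key eq: (k + 3)·f(k+1) = (k + 5)·f(k) + (1).
Bound: deg f ≤ 2.
Match coefficients ⇒ f(k) = k*(k + 7)/24.
So s_k = (B(k−1)f/C)·t_k = (k*(k + 5)*(k + 7)/24)·t_k = k*(k + 7)/(3*(k + 3)*(k + 4)).
Δs = 8/(k**3 + 12*k**2 + 47*k + 60), as required.

Yes. s_k = \frac{k \left(k + 7\right)}{3 \left(k + 3\right) \left(k + 4\right)}.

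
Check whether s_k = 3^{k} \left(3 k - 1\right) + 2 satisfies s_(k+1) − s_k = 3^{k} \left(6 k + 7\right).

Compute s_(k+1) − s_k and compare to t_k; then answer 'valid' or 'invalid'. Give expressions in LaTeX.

s_(k+1) = 3**(k + 1)*(3*k + 2) + 2
s_(k+1) − s_k = 3**k*(6*k + 7)
(s_(k+1) − s_k) − t_k = 0

valid; difference matches t_k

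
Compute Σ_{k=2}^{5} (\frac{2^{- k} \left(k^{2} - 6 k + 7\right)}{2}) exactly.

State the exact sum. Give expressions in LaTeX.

t_(k+1)/t_k = (k**2 - 4*k + 2)/(2*(k**2 - 6*k + 7)).
A = 1/2, B = 1, C = k**2 - 6*k + 7.
Key eq: (1/2)·f(k+1) = (1)·f(k) + (k**2 - 6*k + 7).
From deg A=0, deg B=0, deg C=2: d=2.
Match coefficients ⇒ f(k) = -2*(k - 2)**2.
So s_k = (B(k−1)f/C)·t_k = (-2*(k - 2)**2/(k**2 - 6*k + 7))·t_k = (-k**2 + 4*k - 4)/2**k.
Verify: (k**2 - 6*k + 7)/(2*2**k) matches t_k.
Σ_(k=2)^(5) t_k = s_(6) − s_(2) = -1/4 − (0) = -1/4.

Σ = -1/4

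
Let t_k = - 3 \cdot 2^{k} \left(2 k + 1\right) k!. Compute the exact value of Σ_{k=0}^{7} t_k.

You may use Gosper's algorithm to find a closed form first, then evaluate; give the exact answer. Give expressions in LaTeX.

Σ = -30965757

Compute t_(k+1)/t_k: get 2*(k + 1)*(2*k + 3)/(2*k + 1).
So A=2*k + 2 and B=1, with C=k + 1/2.
Set up (2*k + 2)·f(k+1) − (1)·f(k) − (k + 1/2) = 0.
Bound: deg f ≤ 0.
Coefficient equations give f(k) = 1/2.
Certificate R = B(k−1)f/C = 1/(2*k + 1) gives s_k = -3*2**k*factorial(k).
s_(k+1) − s_k = -3*2**k*(2*k + 1)*factorial(k) = t_k.
Σ_(k=0)^(7) t_k = s_(8) − s_(0) = -30965760 − (-3) = -30965757.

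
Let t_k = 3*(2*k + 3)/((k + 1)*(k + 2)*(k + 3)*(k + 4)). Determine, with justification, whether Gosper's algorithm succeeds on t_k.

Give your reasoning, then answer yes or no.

The ratio is (k + 1)*(2*k + 5)/((k + 5)*(2*k + 3)).
Take A(k)=k + 1, B(k)=k + 5, C(k)=k + 3/2.
Solve (k + 1)·f(k+1) − (k + 4)·f(k) = k + 3/2.
Degrees (1,1,1) ⇒ d ≤ 3.
Solve for f: f(k) = k*(2*k**2 + 12*k + 13)/18 (degree 3 ≤ 3).
Then R = B(k−1)f/C = k*(k + 4)*(2*k**2 + 12*k + 13)/(9*(2*k + 3)), so s_k = R(k)·t_k = k*(2*k**2 + 12*k + 13)/(3*(k + 1)*(k + 2)*(k + 3)).
Verify: 3*(2*k + 3)/(k**4 + 10*k**3 + 35*k**2 + 50*k + 24) matches t_k.

Yes. s_k = k*(2*k**2 + 12*k + 13)/(3*(k + 1)*(k + 2)*(k + 3)).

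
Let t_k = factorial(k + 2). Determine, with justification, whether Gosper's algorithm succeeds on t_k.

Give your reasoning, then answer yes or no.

No — t_k has no hypergeometric antidifference.

The ratio is k + 3.
A = k + 3, B = 1, C = 1.
Need (k + 3)·f(k+1) − (1)·f(k) = 1.
deg f ≤ -1 (via 1,0,0).
Negative degree bound (-1): no f exists, t_k not Gosper-summable.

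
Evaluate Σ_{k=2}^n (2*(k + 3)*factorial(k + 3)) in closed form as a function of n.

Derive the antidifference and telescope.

Compute t_(k+1)/t_k: get (k + 4)**2/(k + 3).
A = k + 4, B = 1, C = k + 3.
Need (k + 4)·f(k+1) − (1)·f(k) = k + 3.
Bound: deg f ≤ 0.
Solve for f: f(k) = 1 (degree 0 ≤ 0).
So s_k = (B(k−1)f/C)·t_k = (1/(k + 3))·t_k = 2*factorial(k + 3).
s_(k+1) − s_k = 2*(k + 3)*factorial(k + 3) = t_k.
s_(n+1) = 2*factorial(n + 4) and s_(2) = 240, so S(n) = 2*factorial(n + 4) - 240.

S(n) = 2*factorial(n + 4) - 240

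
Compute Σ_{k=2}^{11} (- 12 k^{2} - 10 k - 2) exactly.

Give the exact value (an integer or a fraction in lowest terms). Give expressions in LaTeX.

r(k) = (6*k**2 + 17*k + 12)/(6*k**2 + 5*k + 1) after simplifying.
Normal form (A,B,C) = (1, 1, k**2 + 5*k/6 + 1/6).
Set up (1)·f(k+1) − (1)·f(k) − (k**2 + 5*k/6 + 1/6) = 0.
From deg A=0, deg B=0, deg C=2: d=3.
Solve for f: f(k) = k*(4*k**2 - k - 1)/12 (degree 3 ≤ 3).
So s_k = (B(k−1)f/C)·t_k = (k*(4*k**2 - k - 1)/(2*(2*k + 1)*(3*k + 1)))·t_k = k*(-4*k**2 + k + 1).
Δs = -12*k**2 - 10*k - 2, as required.
Telescoping: Σ = s_(12) − s_(2) = -6756 − (-26) = -6730.

Σ = -6730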